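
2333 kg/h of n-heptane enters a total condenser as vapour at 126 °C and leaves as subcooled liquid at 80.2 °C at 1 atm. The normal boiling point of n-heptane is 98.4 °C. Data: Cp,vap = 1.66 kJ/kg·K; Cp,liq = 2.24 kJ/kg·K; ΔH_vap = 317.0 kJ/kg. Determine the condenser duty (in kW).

vapour 126→98.4 °C: -45.816 kJ/kg
condensation at 98.4 °C: -317 kJ/kg
liquid 98.4→80.2 °C: -40.768 kJ/kg
Δh = -45.816 + -317 + -40.768 = -403.58 kJ/kg
Q = ṁ·Δh = 2333 kg/h × -403.58 kJ/kg = -941560 kJ/h
|Q| = 261.54 kW

Q_c = 262 kW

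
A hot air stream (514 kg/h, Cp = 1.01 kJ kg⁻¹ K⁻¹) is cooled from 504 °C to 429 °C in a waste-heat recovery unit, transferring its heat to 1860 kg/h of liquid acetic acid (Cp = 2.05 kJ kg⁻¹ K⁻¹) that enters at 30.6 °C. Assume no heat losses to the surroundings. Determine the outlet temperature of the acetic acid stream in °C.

Heat released by hot stream: Q = 514 × 1.01 × (504 − 429) = 38936 kJ/h
Energy balance on cold side (adiabatic exchanger): Q = ṁ_c·Cp_c·(T_c,out − T_c,in)
T_c,out = 30.6 + 38936/(1860 × 2.05) = 40.811 °C

T_c,out = 40.8 °C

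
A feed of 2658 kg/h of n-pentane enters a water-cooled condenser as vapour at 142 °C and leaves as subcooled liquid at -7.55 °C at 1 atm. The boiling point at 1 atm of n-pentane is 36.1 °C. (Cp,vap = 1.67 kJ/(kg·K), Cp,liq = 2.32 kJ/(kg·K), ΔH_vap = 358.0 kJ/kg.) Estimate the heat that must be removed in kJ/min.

vapour 142→36.1 °C: -176.85 kJ/kg
condensation at 36.1 °C: -358 kJ/kg
liquid 36.1→-7.55 °C: -101.27 kJ/kg
Δh = -176.85 + -358 + -101.27 = -636.12 kJ/kg
Q = ṁ·Δh = 2658 kg/h × -636.12 kJ/kg = -1.6908e+06 kJ/h
|Q| = 469.67 kW = 28180 kJ/min

Q_c = 28200 kJ/min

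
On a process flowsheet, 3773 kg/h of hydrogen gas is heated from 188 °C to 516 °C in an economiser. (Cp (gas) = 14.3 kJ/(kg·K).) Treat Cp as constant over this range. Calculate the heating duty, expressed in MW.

Q = 4.92 MW

Q = ṁ·Cp·ΔT = 3773 × 14.3 × (516 − 188) = 1.7697e+07 kJ/h
Converting: 1.7697e+07 / 3600 s = 4915.8 kW
Heating duty = 4.9158 MW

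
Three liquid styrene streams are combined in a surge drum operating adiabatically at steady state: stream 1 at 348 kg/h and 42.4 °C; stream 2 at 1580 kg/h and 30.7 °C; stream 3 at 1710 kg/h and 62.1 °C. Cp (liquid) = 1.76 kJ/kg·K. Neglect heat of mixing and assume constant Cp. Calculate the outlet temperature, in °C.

Energy balance with Q = 0: Σ ṁᵢCp,ᵢ(T_out − Tᵢ) = 0
T_out = Σ ṁᵢCp,ᵢTᵢ / Σ ṁᵢCp,ᵢ
      = 298240 / 6402.9 = 46.578 °C

T_out = 46.6 °C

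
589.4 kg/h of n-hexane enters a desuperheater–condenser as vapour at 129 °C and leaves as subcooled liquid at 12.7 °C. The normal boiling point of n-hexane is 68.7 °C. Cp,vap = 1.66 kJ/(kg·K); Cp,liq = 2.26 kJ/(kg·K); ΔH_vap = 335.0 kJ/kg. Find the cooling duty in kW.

vapour 129→68.7 °C: -100.1 kJ/kg
condensation at 68.7 °C: -335 kJ/kg
liquid 68.7→12.7 °C: -126.56 kJ/kg
Δh = -100.1 + -335 + -126.56 = -561.66 kJ/kg
Q = ṁ·Δh = 589.4 kg/h × -561.66 kJ/kg = -331040 kJ/h
|Q| = 91.956 kW

Q_c = 92.0 kW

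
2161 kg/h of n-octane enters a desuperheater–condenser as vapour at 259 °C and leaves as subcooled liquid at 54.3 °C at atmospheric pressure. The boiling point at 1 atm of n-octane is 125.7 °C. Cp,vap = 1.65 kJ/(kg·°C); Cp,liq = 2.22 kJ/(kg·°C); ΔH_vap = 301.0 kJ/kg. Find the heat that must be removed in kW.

Q_c = 408 kW

vapour 259→125.7 °C: -219.94 kJ/kg
condensation at 125.7 °C: -301 kJ/kg
liquid 125.7→54.3 °C: -158.51 kJ/kg
Δh = -219.94 + -301 + -158.51 = -679.45 kJ/kg
Q = ṁ·Δh = 2161 kg/h × -679.45 kJ/kg = -1.4683e+06 kJ/h
|Q| = 407.86 kW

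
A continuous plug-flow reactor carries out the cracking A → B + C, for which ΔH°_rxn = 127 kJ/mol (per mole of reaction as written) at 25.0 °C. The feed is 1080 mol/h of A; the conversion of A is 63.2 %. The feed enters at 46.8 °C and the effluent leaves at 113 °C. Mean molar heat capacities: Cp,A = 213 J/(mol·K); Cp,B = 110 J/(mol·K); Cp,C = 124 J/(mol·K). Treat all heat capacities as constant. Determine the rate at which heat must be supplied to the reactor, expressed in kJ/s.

Extent of reaction ξ = 0.632 × 1080 = 682.56 mol/h
Reaction term: ξ·ΔH°_rxn = 682.56 × 127 = 86685 kJ/h
Sensible, feed 46.8→25 °C: -5014.9 kJ/h
Outlet flows (mol/h): A 397.44, B 682.56, C 682.56
Sensible, products 25→113 °C: 21505 kJ/h
Q = ΔH = 103180 kJ/h = 28.66 kW
Heat supplied = 28.66 kJ/s

Q_in = 28.7 kJ/s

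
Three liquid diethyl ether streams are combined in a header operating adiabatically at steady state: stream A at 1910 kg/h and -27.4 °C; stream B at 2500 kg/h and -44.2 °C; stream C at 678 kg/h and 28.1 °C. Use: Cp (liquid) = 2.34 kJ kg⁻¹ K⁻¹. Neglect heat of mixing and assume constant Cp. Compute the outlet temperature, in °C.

Energy balance with Q = 0: Σ ṁᵢCp,ᵢ(T_out − Tᵢ) = 0
Σ ṁᵢCp,ᵢTᵢ = 1910×2.34×-27.4 + 2500×2.34×-44.2 + 678×2.34×28.1 = -336450
Σ ṁᵢCp,ᵢ = 1910×2.34 + 2500×2.34 + 678×2.34 = 11906
T_out = -336450 / 11906 = -28.259 °C

T_out = -28.3 °C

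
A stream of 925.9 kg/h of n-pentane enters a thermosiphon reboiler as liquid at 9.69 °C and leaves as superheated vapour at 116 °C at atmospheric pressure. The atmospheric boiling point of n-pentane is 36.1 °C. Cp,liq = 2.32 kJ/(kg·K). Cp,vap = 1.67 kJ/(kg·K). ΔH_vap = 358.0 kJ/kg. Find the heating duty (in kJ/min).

Q = 8530 kJ/min

liquid 9.69→36.1 °C: 61.271 kJ/kg
vaporisation at 36.1 °C: 358 kJ/kg
vapour 36.1→116 °C: 133.43 kJ/kg
Δh = 61.271 + 358 + 133.43 = 552.7 kJ/kg
Q = ṁ·Δh = 925.9 kg/h × 552.7 kJ/kg = 511750 kJ/h
|Q| = 142.15 kW = 8529.1 kJ/min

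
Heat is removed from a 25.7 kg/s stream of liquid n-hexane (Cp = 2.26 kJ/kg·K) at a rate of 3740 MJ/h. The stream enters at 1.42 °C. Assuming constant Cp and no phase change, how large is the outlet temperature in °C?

T_out = -16.5 °C

Q = 3740 MJ/h = 1038.9 kJ/s
ΔT = Q/(ṁ·Cp) = 1038.9/(25.7×2.26) = 17.887 K
T_out = 1.42 − 17.887 = -16.467 °C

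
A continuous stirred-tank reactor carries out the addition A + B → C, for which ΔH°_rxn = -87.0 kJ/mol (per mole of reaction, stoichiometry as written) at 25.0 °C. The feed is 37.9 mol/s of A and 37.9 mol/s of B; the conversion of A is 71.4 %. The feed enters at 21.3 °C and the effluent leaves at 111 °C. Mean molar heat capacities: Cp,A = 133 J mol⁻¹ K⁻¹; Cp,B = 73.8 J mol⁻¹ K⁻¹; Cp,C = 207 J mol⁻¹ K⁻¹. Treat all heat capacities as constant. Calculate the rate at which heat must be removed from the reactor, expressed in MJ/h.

Extent of reaction ξ = 0.714 × 37.9 = 27.061 mol/s
Reaction term: ξ·ΔH°_rxn = 27.061 × -87.0 = -2354.3 kJ/s
Sensible, feed 21.3→25 °C: 29 kJ/s
Outlet flows (mol/s): A 10.839, B 10.839, C 27.061
Sensible, products 25→111 °C: 674.51 kJ/s
Q = ΔH = -1650.8 kJ/s = -1650.8 kW
Heat removed = 5942.7 MJ/h

Q_out = 5940 MJ/h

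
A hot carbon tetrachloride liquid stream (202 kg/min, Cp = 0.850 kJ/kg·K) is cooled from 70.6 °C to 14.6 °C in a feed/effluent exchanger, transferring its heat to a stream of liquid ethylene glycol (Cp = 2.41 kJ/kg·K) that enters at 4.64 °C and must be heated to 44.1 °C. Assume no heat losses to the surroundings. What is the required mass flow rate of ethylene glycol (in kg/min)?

Heat released by hot stream: Q = 202 × 0.850 × (70.6 − 14.6) = 9615.2 kJ/min
Energy balance on cold side (adiabatic exchanger): Q = ṁ_c·Cp_c·(T_c,out − T_c,in)
ṁ_c = 9615.2 / [2.41 × (44.1 − 4.64)] = 101.11 kg/min

ṁ_c = 101 kg/min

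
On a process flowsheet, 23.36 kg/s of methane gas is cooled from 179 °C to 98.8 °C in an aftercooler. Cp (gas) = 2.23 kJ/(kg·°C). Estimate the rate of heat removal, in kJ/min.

Q = ṁ·Cp·ΔT = 23.36 × 2.23 × (98.8 − 179) = -4177.8 kJ/s
Cooling duty = 250670 kJ/min

Q_c = 251000 kJ/min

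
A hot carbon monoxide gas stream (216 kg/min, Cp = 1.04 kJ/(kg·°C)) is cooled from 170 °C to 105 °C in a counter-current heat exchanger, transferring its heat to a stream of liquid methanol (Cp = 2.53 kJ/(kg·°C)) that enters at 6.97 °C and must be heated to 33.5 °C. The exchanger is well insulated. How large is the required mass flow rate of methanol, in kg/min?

ṁ_c = 218 kg/min

Heat released by hot stream: Q = 216 × 1.04 × (170 − 105) = 14602 kJ/min
Energy balance on cold side (adiabatic exchanger): Q = ṁ_c·Cp_c·(T_c,out − T_c,in)
ṁ_c = 14602 / [2.53 × (33.5 − 6.97)] = 217.54 kg/min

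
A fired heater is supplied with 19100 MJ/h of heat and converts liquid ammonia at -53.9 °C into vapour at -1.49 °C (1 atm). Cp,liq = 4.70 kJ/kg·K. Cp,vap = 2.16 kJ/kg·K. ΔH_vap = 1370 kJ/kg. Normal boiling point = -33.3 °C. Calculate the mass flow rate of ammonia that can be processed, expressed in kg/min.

Δh = 4.70×(-33.3−-53.9) + 1370 + 2.16×(-1.49−-33.3) = 1535.5 kJ/kg
Q = 19100 MJ/h = 5305.6 kJ/s = 318330 kJ/min
ṁ = Q/Δh = 318330 / 1535.5 = 207.31 kg/min

ṁ = 207 kg/min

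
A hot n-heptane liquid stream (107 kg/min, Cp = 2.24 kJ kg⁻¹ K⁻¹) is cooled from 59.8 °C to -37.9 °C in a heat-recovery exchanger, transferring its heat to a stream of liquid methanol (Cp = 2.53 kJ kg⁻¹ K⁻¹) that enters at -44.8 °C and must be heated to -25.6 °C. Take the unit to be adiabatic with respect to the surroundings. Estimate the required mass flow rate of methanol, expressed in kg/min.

ṁ_c = 482 kg/min

Heat released by hot stream: Q = 107 × 2.24 × (59.8 − -37.9) = 23417 kJ/min
Energy balance on cold side (adiabatic exchanger): Q = ṁ_c·Cp_c·(T_c,out − T_c,in)
ṁ_c = 23417 / [2.53 × (-25.6 − -44.8)] = 482.06 kg/min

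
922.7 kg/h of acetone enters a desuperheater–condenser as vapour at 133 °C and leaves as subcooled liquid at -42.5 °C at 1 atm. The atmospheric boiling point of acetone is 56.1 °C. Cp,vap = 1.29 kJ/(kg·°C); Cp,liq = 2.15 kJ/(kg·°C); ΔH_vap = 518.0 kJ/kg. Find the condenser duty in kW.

vapour 133→56.1 °C: -99.201 kJ/kg
condensation at 56.1 °C: -518 kJ/kg
liquid 56.1→-42.5 °C: -211.99 kJ/kg
Δh = -99.201 + -518 + -211.99 = -829.19 kJ/kg
Q = ṁ·Δh = 922.7 kg/h × -829.19 kJ/kg = -765090 kJ/h
|Q| = 212.53 kW

Q_c = 213 kW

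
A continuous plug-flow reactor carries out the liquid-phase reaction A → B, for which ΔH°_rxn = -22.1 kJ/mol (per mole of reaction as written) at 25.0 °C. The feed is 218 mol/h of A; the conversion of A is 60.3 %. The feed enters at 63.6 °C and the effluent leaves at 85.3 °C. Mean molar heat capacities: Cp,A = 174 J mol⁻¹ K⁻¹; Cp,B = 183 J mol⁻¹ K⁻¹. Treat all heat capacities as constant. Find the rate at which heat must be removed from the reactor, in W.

Q_out = 559 W

Extent of reaction ξ = 0.603 × 218 = 131.45 mol/h
Reaction term: ξ·ΔH°_rxn = 131.45 × -22.1 = -2905.1 kJ/h
Sensible, feed 63.6→25 °C: -1464.2 kJ/h
Outlet flows (mol/h): A 86.546, B 131.45
Sensible, products 25→85.3 °C: 2358.6 kJ/h
Q = ΔH = -2010.7 kJ/h = -0.55852 kW
Heat removed = 558.52 W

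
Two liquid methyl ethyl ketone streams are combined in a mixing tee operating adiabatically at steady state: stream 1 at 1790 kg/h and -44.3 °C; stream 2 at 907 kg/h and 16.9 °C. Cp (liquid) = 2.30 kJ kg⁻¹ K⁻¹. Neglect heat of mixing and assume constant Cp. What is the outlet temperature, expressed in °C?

No heat crosses the boundary, so H_out = H_in.
Σ ṁᵢCp,ᵢTᵢ = 1790×2.30×-44.3 + 907×2.30×16.9 = -147130
Σ ṁᵢCp,ᵢ = 1790×2.30 + 907×2.30 = 6203.1
T_out = -147130 / 6203.1 = -23.718 °C

T_out = -23.7 °C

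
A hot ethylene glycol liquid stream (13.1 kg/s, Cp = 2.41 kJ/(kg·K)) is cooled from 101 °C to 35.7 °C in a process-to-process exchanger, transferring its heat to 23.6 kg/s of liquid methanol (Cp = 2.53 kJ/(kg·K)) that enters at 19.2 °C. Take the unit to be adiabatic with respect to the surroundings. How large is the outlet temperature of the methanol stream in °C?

T_c,out = 53.7 °C

Heat released by hot stream: Q = 13.1 × 2.41 × (101 − 35.7) = 2061.6 kJ/s
Energy balance on cold side (adiabatic exchanger): Q = ṁ_c·Cp_c·(T_c,out − T_c,in)
T_c,out = 19.2 + 2061.6/(23.6 × 2.53) = 53.728 °C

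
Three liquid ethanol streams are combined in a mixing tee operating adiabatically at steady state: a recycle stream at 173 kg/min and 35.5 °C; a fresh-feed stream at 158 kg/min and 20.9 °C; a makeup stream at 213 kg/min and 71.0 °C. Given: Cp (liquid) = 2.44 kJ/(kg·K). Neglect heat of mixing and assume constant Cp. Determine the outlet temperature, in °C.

No heat crosses the boundary, so H_out = H_in.
T_out = Σ ṁᵢCp,ᵢTᵢ / Σ ṁᵢCp,ᵢ
      = 59943 / 1327.4 = 45.159 °C

T_out = 45.2 °C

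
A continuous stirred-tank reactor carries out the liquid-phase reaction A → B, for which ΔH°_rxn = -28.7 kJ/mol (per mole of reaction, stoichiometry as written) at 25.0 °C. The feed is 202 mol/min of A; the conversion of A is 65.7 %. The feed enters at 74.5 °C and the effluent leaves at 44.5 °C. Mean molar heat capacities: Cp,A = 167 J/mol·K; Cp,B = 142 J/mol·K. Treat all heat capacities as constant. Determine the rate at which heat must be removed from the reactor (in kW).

Extent of reaction ξ = 0.657 × 202 = 132.71 mol/min
Reaction term: ξ·ΔH°_rxn = 132.71 × -28.7 = -3808.9 kJ/min
Sensible, feed 74.5→25 °C: -1669.8 kJ/min
Outlet flows (mol/min): A 69.286, B 132.71
Sensible, products 25→44.5 °C: 593.11 kJ/min
Q = ΔH = -4885.6 kJ/min = -81.427 kW
Heat removed = 81.427 kW

Q_out = 81.4 kW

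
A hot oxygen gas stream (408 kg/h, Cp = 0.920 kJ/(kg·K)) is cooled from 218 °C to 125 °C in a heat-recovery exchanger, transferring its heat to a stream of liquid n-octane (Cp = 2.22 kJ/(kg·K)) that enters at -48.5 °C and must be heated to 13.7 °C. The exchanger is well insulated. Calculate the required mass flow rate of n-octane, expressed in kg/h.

ṁ_c = 253 kg/h

Heat released by hot stream: Q = 408 × 0.920 × (218 − 125) = 34908 kJ/h
Energy balance on cold side (adiabatic exchanger): Q = ṁ_c·Cp_c·(T_c,out − T_c,in)
ṁ_c = 34908 / [2.22 × (13.7 − -48.5)] = 252.81 kg/h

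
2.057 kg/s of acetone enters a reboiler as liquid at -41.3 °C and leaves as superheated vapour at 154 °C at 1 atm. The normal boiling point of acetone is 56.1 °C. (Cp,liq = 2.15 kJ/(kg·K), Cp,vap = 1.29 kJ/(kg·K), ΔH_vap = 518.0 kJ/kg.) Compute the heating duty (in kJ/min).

liquid -41.3→56.1 °C: 209.41 kJ/kg
vaporisation at 56.1 °C: 518 kJ/kg
vapour 56.1→154 °C: 126.29 kJ/kg
Δh = 209.41 + 518 + 126.29 = 853.7 kJ/kg
Q = ṁ·Δh = 2.057 kg/s × 853.7 kJ/kg = 1756.1 kJ/s
|Q| = 1756.1 kW = 105360 kJ/min

Q = 105000 kJ/min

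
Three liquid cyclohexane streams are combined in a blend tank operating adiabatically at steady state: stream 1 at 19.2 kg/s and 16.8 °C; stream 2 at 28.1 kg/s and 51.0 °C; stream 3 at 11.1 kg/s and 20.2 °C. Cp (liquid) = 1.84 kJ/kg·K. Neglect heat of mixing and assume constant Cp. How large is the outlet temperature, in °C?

T_out = 33.9 °C

Energy balance with Q = 0: Σ ṁᵢCp,ᵢ(T_out − Tᵢ) = 0
Σ ṁᵢCp,ᵢTᵢ = 19.2×1.84×16.8 + 28.1×1.84×51.0 + 11.1×1.84×20.2 = 3643
Σ ṁᵢCp,ᵢ = 19.2×1.84 + 28.1×1.84 + 11.1×1.84 = 107.46
T_out = 3643 / 107.46 = 33.902 °C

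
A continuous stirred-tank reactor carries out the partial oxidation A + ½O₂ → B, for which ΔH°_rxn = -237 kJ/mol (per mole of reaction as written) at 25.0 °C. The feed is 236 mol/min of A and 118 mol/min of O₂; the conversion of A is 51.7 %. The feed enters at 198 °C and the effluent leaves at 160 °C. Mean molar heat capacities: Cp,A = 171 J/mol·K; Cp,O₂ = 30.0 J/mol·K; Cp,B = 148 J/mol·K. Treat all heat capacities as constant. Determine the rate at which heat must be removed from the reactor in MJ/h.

Extent of reaction ξ = 0.517 × 236 = 122.01 mol/min
Reaction term: ξ·ΔH°_rxn = 122.01 × -237 = -28917 kJ/min
Sensible, feed 198→25 °C: -7594 kJ/min
Outlet flows (mol/min): A 113.99, O₂ 56.994, B 122.01
Sensible, products 25→160 °C: 5300 kJ/min
Q = ΔH = -31211 kJ/min = -520.18 kW
Heat removed = 1872.6 MJ/h

Q_out = 1870 MJ/h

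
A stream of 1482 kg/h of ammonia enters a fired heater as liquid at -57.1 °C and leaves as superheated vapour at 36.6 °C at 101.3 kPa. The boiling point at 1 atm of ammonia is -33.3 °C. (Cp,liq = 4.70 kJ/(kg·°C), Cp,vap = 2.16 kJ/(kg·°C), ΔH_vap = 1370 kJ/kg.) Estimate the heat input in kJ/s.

Q = 672 kJ/s

liquid -57.1→-33.3 °C: 111.86 kJ/kg
vaporisation at -33.3 °C: 1370 kJ/kg
vapour -33.3→36.6 °C: 150.98 kJ/kg
Δh = 111.86 + 1370 + 150.98 = 1632.8 kJ/kg
Q = ṁ·Δh = 1482 kg/h × 1632.8 kJ/kg = 2.4199e+06 kJ/h
|Q| = 672.19 kW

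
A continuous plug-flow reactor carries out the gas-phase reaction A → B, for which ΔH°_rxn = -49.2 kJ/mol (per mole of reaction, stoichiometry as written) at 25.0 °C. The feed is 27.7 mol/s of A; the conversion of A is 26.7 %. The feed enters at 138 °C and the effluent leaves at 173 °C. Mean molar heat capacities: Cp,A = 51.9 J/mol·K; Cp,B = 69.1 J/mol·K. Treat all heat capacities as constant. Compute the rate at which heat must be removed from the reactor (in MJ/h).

Extent of reaction ξ = 0.267 × 27.7 = 7.3959 mol/s
Reaction term: ξ·ΔH°_rxn = 7.3959 × -49.2 = -363.88 kJ/s
Sensible, feed 138→25 °C: -162.45 kJ/s
Outlet flows (mol/s): A 20.304, B 7.3959
Sensible, products 25→173 °C: 231.6 kJ/s
Q = ΔH = -294.73 kJ/s = -294.73 kW
Heat removed = 1061 MJ/h

Q_out = 1060 MJ/h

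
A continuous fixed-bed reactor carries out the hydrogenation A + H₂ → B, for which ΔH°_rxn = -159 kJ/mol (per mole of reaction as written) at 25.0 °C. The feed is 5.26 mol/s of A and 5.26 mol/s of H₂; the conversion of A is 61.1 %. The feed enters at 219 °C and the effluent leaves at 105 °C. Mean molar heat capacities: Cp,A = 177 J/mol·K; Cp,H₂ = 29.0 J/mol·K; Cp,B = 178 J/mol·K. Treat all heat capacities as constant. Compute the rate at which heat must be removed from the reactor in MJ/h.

Q_out = 2310 MJ/h

Extent of reaction ξ = 0.611 × 5.26 = 3.2139 mol/s
Reaction term: ξ·ΔH°_rxn = 3.2139 × -159 = -511 kJ/s
Sensible, feed 219→25 °C: -210.21 kJ/s
Outlet flows (mol/s): A 2.0461, H₂ 2.0461, B 3.2139
Sensible, products 25→105 °C: 79.486 kJ/s
Q = ΔH = -641.73 kJ/s = -641.73 kW
Heat removed = 2310.2 MJ/h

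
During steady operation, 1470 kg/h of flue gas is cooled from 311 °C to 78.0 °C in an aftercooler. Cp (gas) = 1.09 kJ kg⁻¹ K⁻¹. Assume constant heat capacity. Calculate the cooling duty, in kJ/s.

Q_c = 104 kJ/s

Q = ṁ·Cp·ΔT = 1470 × 1.09 × (78.0 − 311) = -373340 kJ/h
Converting: 373340 / 3600 s = 103.7 kW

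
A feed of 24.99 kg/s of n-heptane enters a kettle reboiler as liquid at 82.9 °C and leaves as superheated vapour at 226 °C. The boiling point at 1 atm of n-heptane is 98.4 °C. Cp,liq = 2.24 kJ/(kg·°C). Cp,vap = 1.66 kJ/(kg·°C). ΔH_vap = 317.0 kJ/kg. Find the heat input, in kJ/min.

liquid 82.9→98.4 °C: 34.72 kJ/kg
vaporisation at 98.4 °C: 317 kJ/kg
vapour 98.4→226 °C: 211.82 kJ/kg
Δh = 34.72 + 317 + 211.82 = 563.54 kJ/kg
Q = ṁ·Δh = 24.99 kg/s × 563.54 kJ/kg = 14083 kJ/s
|Q| = 14083 kW = 844970 kJ/min

Q = 845000 kJ/min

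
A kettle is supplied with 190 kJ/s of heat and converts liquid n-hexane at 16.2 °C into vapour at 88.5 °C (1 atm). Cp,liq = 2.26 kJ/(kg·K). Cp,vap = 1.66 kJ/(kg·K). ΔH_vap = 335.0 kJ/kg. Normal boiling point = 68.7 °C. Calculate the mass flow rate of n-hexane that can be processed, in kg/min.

Δh = 2.26×(68.7−16.2) + 335.0 + 1.66×(88.5−68.7) = 486.52 kJ/kg
Q = 190 kJ/s = 190 kJ/s = 11400 kJ/min
ṁ = Q/Δh = 11400 / 486.52 = 23.432 kg/min

ṁ = 23.4 kg/min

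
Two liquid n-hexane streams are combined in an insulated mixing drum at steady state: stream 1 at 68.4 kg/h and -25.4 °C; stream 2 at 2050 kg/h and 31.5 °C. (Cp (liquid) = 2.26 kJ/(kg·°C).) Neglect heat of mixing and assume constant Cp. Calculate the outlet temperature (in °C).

Energy balance with Q = 0: Σ ṁᵢCp,ᵢ(T_out − Tᵢ) = 0
Σ ṁᵢCp,ᵢTᵢ = 68.4×2.26×-25.4 + 2050×2.26×31.5 = 142010
Σ ṁᵢCp,ᵢ = 68.4×2.26 + 2050×2.26 = 4787.6
T_out = 142010 / 4787.6 = 29.663 °C

T_out = 29.7 °C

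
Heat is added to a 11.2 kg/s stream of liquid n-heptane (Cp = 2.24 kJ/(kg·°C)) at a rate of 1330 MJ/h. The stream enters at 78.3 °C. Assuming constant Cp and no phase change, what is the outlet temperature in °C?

Q = 1330 MJ/h = 369.44 kJ/s
ΔT = Q/(ṁ·Cp) = 369.44/(11.2×2.24) = 14.726 K
T_out = 78.3 + 14.726 = 93.026 °C

T_out = 93.0 °C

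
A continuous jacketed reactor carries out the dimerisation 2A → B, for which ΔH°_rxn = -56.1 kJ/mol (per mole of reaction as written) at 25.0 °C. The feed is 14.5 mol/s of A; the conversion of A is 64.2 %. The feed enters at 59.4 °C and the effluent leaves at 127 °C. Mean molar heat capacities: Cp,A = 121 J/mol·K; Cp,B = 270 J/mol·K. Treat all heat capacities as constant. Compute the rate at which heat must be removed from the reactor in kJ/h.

Q_out = 465000 kJ/h

Extent of reaction ξ = 0.642 × 14.5 / 2 = 4.6545 mol/s
Reaction term: ξ·ΔH°_rxn = 4.6545 × -56.1 = -261.12 kJ/s
Sensible, feed 59.4→25 °C: -60.355 kJ/s
Outlet flows (mol/s): A 5.191, B 4.6545
Sensible, products 25→127 °C: 192.25 kJ/s
Q = ΔH = -129.22 kJ/s = -129.22 kW
Heat removed = 465190 kJ/h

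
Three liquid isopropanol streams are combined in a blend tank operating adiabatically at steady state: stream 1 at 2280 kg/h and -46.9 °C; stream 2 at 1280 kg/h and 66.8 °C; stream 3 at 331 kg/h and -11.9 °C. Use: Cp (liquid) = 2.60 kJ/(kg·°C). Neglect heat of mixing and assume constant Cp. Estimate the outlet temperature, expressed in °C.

T_out = -6.52 °C

Adiabatic, steady state ⇒ Σ ṁᵢCp,ᵢ(T_out − Tᵢ) = 0
Σ ṁᵢCp,ᵢTᵢ = 2280×2.60×-46.9 + 1280×2.60×66.8 + 331×2.60×-11.9 = -65954
Σ ṁᵢCp,ᵢ = 2280×2.60 + 1280×2.60 + 331×2.60 = 10117
T_out = -65954 / 10117 = -6.5194 °C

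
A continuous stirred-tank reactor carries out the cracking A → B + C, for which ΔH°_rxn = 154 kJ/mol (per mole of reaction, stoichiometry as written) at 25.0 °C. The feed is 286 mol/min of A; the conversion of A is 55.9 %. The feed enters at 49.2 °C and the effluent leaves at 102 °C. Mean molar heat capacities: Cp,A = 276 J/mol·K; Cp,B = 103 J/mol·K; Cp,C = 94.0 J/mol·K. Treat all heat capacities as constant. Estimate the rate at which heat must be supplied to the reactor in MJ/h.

Q_in = 1670 MJ/h

Extent of reaction ξ = 0.559 × 286 = 159.87 mol/min
Reaction term: ξ·ΔH°_rxn = 159.87 × 154 = 24621 kJ/min
Sensible, feed 49.2→25 °C: -1910.3 kJ/min
Outlet flows (mol/min): A 126.13, B 159.87, C 159.87
Sensible, products 25→102 °C: 5105.6 kJ/min
Q = ΔH = 27816 kJ/min = 463.6 kW
Heat supplied = 1669 MJ/h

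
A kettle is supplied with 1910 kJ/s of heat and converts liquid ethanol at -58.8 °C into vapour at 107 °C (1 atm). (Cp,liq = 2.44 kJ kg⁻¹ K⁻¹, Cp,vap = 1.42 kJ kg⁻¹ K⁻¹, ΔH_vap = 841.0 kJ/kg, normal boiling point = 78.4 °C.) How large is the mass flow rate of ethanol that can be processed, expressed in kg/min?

ṁ = 94.2 kg/min

Δh = 2.44×(78.4−-58.8) + 841.0 + 1.42×(107−78.4) = 1216.4 kJ/kg
Q = 1910 kJ/s = 1910 kJ/s = 114600 kJ/min
ṁ = Q/Δh = 114600 / 1216.4 = 94.214 kg/min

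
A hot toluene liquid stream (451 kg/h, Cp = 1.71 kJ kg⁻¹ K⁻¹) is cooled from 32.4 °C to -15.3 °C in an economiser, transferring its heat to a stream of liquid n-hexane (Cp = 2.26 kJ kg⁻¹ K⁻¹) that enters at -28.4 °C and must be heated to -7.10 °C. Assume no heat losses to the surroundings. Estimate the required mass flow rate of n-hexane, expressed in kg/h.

ṁ_c = 764 kg/h

Heat released by hot stream: Q = 451 × 1.71 × (32.4 − -15.3) = 36787 kJ/h
Energy balance on cold side (adiabatic exchanger): Q = ṁ_c·Cp_c·(T_c,out − T_c,in)
ṁ_c = 36787 / [2.26 × (-7.10 − -28.4)] = 764.19 kg/h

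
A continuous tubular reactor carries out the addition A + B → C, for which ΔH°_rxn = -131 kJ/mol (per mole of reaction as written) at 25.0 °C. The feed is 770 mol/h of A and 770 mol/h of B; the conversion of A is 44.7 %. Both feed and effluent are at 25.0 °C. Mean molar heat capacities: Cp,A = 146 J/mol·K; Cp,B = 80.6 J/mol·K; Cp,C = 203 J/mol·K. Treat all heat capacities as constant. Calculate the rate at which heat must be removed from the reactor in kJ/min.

Q_out = 751 kJ/min

Extent of reaction ξ = 0.447 × 770 = 344.19 mol/h
Reaction term: ξ·ΔH°_rxn = 344.19 × -131 = -45089 kJ/h
Q = ΔH = -45089 kJ/h = -12.525 kW
Heat removed = 751.48 kJ/min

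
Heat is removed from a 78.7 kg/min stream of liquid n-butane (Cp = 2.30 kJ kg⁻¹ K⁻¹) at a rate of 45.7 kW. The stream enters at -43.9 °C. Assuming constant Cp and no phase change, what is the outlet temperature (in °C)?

Q = 45.7 kW = 2742 kJ/min
ΔT = Q/(ṁ·Cp) = 2742/(78.7×2.30) = 15.148 K
T_out = -43.9 − 15.148 = -59.048 °C

T_out = -59.0 °C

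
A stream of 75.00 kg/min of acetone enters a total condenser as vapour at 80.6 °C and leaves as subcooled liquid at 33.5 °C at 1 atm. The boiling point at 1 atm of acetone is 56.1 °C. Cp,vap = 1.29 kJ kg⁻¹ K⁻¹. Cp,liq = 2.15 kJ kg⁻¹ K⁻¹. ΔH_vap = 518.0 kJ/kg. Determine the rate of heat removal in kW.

Q_c = 748 kW

vapour 80.6→56.1 °C: -31.605 kJ/kg
condensation at 56.1 °C: -518 kJ/kg
liquid 56.1→33.5 °C: -48.59 kJ/kg
Δh = -31.605 + -518 + -48.59 = -598.2 kJ/kg
Q = ṁ·Δh = 75.00 kg/min × -598.2 kJ/kg = -44865 kJ/min
|Q| = 747.74 kW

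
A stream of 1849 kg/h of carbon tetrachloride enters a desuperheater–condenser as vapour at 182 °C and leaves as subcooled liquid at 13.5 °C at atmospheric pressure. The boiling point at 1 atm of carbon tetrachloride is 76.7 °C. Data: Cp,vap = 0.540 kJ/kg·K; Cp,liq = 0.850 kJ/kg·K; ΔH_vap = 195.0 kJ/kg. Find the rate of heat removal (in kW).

vapour 182→76.7 °C: -56.862 kJ/kg
condensation at 76.7 °C: -195 kJ/kg
liquid 76.7→13.5 °C: -53.72 kJ/kg
Δh = -56.862 + -195 + -53.72 = -305.58 kJ/kg
Q = ṁ·Δh = 1849 kg/h × -305.58 kJ/kg = -565020 kJ/h
|Q| = 156.95 kW

Q_c = 157 kW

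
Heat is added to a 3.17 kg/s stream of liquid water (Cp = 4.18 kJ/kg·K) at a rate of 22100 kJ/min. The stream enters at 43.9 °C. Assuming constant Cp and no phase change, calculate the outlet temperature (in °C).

Q = 22100 kJ/min = 368.33 kJ/s
ΔT = Q/(ṁ·Cp) = 368.33/(3.17×4.18) = 27.797 K
T_out = 43.9 + 27.797 = 71.697 °C

T_out = 71.7 °C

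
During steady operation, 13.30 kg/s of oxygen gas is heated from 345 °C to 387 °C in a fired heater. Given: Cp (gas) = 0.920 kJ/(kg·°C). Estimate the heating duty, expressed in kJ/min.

Q = ṁ·Cp·ΔT = 13.30 × 0.920 × (387 − 345) = 513.91 kJ/s
Heating duty = 30835 kJ/min

Q = 30800 kJ/min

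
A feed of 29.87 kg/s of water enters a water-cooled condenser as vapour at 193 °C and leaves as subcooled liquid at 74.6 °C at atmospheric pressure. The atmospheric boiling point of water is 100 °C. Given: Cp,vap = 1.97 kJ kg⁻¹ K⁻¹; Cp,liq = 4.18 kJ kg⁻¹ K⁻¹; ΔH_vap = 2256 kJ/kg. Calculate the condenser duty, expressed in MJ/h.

Q_c = 274000 MJ/h

vapour 193→100 °C: -183.21 kJ/kg
condensation at 100 °C: -2256 kJ/kg
liquid 100→74.6 °C: -106.17 kJ/kg
Δh = -183.21 + -2256 + -106.17 = -2545.4 kJ/kg
Q = ṁ·Δh = 29.87 kg/s × -2545.4 kJ/kg = -76031 kJ/s
|Q| = 76031 kW = 273710 MJ/h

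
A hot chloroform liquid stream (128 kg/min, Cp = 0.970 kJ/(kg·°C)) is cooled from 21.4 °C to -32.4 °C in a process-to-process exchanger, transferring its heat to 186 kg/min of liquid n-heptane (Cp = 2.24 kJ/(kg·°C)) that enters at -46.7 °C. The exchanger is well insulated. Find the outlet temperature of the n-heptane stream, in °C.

Heat released by hot stream: Q = 128 × 0.970 × (21.4 − -32.4) = 6679.8 kJ/min
Energy balance on cold side (adiabatic exchanger): Q = ṁ_c·Cp_c·(T_c,out − T_c,in)
T_c,out = -46.7 + 6679.8/(186 × 2.24) = -30.667 °C

T_c,out = -30.7 °C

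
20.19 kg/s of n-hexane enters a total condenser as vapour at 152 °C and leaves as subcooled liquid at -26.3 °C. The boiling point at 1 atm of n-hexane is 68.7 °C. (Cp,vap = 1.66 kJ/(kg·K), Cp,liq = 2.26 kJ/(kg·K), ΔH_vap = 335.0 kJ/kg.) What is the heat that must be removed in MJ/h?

vapour 152→68.7 °C: -138.28 kJ/kg
condensation at 68.7 °C: -335 kJ/kg
liquid 68.7→-26.3 °C: -214.7 kJ/kg
Δh = -138.28 + -335 + -214.7 = -687.98 kJ/kg
Q = ṁ·Δh = 20.19 kg/s × -687.98 kJ/kg = -13890 kJ/s
|Q| = 13890 kW = 50005 MJ/h

Q_c = 50000 MJ/h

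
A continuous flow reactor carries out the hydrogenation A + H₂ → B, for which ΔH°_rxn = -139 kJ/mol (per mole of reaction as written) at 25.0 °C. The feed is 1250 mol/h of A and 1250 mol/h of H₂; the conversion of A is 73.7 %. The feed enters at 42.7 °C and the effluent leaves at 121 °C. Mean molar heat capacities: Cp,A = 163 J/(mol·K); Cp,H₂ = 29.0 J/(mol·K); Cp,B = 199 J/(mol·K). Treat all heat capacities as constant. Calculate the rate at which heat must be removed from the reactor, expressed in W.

Q_out = 30200 W

Extent of reaction ξ = 0.737 × 1250 = 921.25 mol/h
Reaction term: ξ·ΔH°_rxn = 921.25 × -139 = -128050 kJ/h
Sensible, feed 42.7→25 °C: -4248 kJ/h
Outlet flows (mol/h): A 328.75, H₂ 328.75, B 921.25
Sensible, products 25→121 °C: 23659 kJ/h
Q = ΔH = -108640 kJ/h = -30.179 kW
Heat removed = 30179 W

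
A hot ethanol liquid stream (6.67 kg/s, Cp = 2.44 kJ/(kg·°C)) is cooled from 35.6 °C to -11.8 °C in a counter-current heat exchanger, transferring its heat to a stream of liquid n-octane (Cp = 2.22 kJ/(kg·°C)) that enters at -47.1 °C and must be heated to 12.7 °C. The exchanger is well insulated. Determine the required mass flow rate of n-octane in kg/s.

Heat released by hot stream: Q = 6.67 × 2.44 × (35.6 − -11.8) = 771.43 kJ/s
Energy balance on cold side (adiabatic exchanger): Q = ṁ_c·Cp_c·(T_c,out − T_c,in)
ṁ_c = 771.43 / [2.22 × (12.7 − -47.1)] = 5.8109 kg/s

ṁ_c = 5.81 kg/s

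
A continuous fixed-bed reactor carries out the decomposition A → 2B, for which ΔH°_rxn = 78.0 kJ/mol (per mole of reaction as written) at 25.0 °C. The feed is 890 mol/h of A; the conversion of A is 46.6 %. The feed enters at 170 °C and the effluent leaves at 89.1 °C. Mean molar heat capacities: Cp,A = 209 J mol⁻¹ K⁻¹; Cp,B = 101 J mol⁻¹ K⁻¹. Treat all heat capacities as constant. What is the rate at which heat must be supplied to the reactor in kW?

Q_in = 4.75 kW

Extent of reaction ξ = 0.466 × 890 = 414.74 mol/h
Reaction term: ξ·ΔH°_rxn = 414.74 × 78.0 = 32350 kJ/h
Sensible, feed 170→25 °C: -26971 kJ/h
Outlet flows (mol/h): A 475.26, B 829.48
Sensible, products 25→89.1 °C: 11737 kJ/h
Q = ΔH = 17115 kJ/h = 4.7543 kW
Heat supplied = 4.7543 kW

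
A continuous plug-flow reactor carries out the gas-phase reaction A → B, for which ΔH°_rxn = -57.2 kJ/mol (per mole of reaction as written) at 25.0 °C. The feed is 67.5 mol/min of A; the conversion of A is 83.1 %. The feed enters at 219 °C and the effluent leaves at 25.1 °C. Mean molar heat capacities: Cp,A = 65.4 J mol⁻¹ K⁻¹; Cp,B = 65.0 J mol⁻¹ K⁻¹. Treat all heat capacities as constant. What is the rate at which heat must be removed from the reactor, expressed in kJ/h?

Extent of reaction ξ = 0.831 × 67.5 = 56.092 mol/min
Reaction term: ξ·ΔH°_rxn = 56.092 × -57.2 = -3208.5 kJ/min
Sensible, feed 219→25 °C: -856.41 kJ/min
Outlet flows (mol/min): A 11.408, B 56.092
Sensible, products 25→25.1 °C: 0.43921 kJ/min
Q = ΔH = -4064.5 kJ/min = -67.741 kW
Heat removed = 243870 kJ/h

Q_out = 244000 kJ/h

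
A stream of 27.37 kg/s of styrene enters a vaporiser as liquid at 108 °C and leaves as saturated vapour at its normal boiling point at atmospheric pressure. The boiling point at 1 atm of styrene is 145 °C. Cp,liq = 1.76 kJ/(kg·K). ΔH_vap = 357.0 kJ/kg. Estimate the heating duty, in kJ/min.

liquid 108→145 °C: 65.12 kJ/kg
vaporisation at 145 °C: 357 kJ/kg
Δh = 65.12 + 357 = 422.12 kJ/kg
Q = ṁ·Δh = 27.37 kg/s × 422.12 kJ/kg = 11553 kJ/s
|Q| = 11553 kW = 693210 kJ/min

Q = 693000 kJ/min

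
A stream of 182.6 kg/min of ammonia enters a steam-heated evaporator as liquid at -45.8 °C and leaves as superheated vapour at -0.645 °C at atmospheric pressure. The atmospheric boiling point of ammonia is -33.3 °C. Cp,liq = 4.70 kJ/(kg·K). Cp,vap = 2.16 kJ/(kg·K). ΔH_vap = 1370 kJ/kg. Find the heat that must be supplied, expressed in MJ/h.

liquid -45.8→-33.3 °C: 58.75 kJ/kg
vaporisation at -33.3 °C: 1370 kJ/kg
vapour -33.3→-0.645 °C: 70.535 kJ/kg
Δh = 58.75 + 1370 + 70.535 = 1499.3 kJ/kg
Q = ṁ·Δh = 182.6 kg/min × 1499.3 kJ/kg = 273770 kJ/min
|Q| = 4562.8 kW = 16426 MJ/h

Q = 16400 MJ/h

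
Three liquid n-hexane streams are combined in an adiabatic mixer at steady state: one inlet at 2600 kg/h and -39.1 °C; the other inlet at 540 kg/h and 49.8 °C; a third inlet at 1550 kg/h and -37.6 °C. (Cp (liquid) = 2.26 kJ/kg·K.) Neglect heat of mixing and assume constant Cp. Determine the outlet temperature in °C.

Energy balance with Q = 0: Σ ṁᵢCp,ᵢ(T_out − Tᵢ) = 0
Σ ṁᵢCp,ᵢTᵢ = 2600×2.26×-39.1 + 540×2.26×49.8 + 1550×2.26×-37.6 = -300690
Σ ṁᵢCp,ᵢ = 2600×2.26 + 540×2.26 + 1550×2.26 = 10599
T_out = -300690 / 10599 = -28.368 °C

T_out = -28.4 °C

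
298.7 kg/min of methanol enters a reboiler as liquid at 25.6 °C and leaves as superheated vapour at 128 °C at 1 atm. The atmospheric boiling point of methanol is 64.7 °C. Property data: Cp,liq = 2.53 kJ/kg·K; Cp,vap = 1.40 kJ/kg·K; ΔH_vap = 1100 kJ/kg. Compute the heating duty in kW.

Q = 6410 kW

liquid 25.6→64.7 °C: 98.923 kJ/kg
vaporisation at 64.7 °C: 1100 kJ/kg
vapour 64.7→128 °C: 88.62 kJ/kg
Δh = 98.923 + 1100 + 88.62 = 1287.5 kJ/kg
Q = ṁ·Δh = 298.7 kg/min × 1287.5 kJ/kg = 384590 kJ/min
|Q| = 6409.8 kW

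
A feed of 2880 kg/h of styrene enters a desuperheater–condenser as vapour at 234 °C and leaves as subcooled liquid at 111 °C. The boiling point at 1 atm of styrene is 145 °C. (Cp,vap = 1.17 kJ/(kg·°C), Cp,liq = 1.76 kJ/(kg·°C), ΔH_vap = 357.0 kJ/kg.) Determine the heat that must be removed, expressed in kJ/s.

Q_c = 417 kJ/s

vapour 234→145 °C: -104.13 kJ/kg
condensation at 145 °C: -357 kJ/kg
liquid 145→111 °C: -59.84 kJ/kg
Δh = -104.13 + -357 + -59.84 = -520.97 kJ/kg
Q = ṁ·Δh = 2880 kg/h × -520.97 kJ/kg = -1.5004e+06 kJ/h
|Q| = 416.78 kW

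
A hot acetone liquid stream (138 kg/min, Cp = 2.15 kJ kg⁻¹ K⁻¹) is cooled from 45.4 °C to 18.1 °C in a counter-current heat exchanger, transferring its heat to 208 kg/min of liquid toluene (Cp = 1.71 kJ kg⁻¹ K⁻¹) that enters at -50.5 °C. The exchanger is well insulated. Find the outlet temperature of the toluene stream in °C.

Heat released by hot stream: Q = 138 × 2.15 × (45.4 − 18.1) = 8099.9 kJ/min
Energy balance on cold side (adiabatic exchanger): Q = ṁ_c·Cp_c·(T_c,out − T_c,in)
T_c,out = -50.5 + 8099.9/(208 × 1.71) = -27.727 °C

T_c,out = -27.7 °C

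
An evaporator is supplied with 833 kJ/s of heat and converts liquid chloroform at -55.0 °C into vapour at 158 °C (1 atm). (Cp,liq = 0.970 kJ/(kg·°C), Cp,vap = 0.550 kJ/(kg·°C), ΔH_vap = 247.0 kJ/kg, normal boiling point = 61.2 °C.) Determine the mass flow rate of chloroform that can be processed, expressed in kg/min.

Δh = 0.970×(61.2−-55.0) + 247.0 + 0.550×(158−61.2) = 412.95 kJ/kg
Q = 833 kJ/s = 833 kJ/s = 49980 kJ/min
ṁ = Q/Δh = 49980 / 412.95 = 121.03 kg/min

ṁ = 121 kg/min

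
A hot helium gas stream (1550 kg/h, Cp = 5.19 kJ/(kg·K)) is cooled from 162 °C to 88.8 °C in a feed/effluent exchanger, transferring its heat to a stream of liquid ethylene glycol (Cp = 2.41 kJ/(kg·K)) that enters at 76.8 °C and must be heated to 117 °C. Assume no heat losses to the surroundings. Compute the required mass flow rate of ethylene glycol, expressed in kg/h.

ṁ_c = 6080 kg/h

Heat released by hot stream: Q = 1550 × 5.19 × (162 − 88.8) = 588860 kJ/h
Energy balance on cold side (adiabatic exchanger): Q = ṁ_c·Cp_c·(T_c,out − T_c,in)
ṁ_c = 588860 / [2.41 × (117 − 76.8)] = 6078.1 kg/h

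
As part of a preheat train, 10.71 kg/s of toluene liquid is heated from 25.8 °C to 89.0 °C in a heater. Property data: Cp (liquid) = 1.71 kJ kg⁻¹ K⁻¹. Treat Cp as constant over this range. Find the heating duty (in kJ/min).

Q = 69400 kJ/min

Q = ṁ·Cp·ΔT = 10.71 × 1.71 × (89.0 − 25.8) = 1157.5 kJ/s
Heating duty = 69447 kJ/min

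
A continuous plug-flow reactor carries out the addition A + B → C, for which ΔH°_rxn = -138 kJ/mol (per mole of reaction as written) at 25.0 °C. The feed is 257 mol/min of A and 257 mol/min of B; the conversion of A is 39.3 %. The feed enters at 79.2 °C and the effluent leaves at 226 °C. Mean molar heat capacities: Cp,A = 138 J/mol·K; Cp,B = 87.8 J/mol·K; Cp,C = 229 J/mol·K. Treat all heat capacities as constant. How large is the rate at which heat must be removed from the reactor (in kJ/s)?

Q_out = 89.2 kJ/s

Extent of reaction ξ = 0.393 × 257 = 101 mol/min
Reaction term: ξ·ΔH°_rxn = 101 × -138 = -13938 kJ/min
Sensible, feed 79.2→25 °C: -3145.3 kJ/min
Outlet flows (mol/min): A 156, B 156, C 101
Sensible, products 25→226 °C: 11729 kJ/min
Q = ΔH = -5354.3 kJ/min = -89.238 kW
Heat removed = 89.238 kJ/s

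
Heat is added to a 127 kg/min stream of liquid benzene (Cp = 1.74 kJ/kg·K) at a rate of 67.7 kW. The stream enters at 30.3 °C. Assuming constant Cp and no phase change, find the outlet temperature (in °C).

T_out = 48.7 °C

Q = 67.7 kW = 4062 kJ/min
ΔT = Q/(ṁ·Cp) = 4062/(127×1.74) = 18.382 K
T_out = 30.3 + 18.382 = 48.682 °C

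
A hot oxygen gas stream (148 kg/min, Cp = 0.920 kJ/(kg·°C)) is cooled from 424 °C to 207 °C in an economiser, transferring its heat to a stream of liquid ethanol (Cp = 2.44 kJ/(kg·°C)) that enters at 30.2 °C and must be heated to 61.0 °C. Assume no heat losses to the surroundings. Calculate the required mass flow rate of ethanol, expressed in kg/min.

Heat released by hot stream: Q = 148 × 0.920 × (424 − 207) = 29547 kJ/min
Energy balance on cold side (adiabatic exchanger): Q = ṁ_c·Cp_c·(T_c,out − T_c,in)
ṁ_c = 29547 / [2.44 × (61.0 − 30.2)] = 393.16 kg/min

ṁ_c = 393 kg/min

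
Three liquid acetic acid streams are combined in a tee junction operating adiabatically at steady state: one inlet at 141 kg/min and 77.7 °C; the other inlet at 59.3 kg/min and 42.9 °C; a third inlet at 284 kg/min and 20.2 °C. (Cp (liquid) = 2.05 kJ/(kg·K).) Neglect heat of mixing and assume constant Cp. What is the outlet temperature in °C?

No heat crosses the boundary, so H_out = H_in.
Σ ṁᵢCp,ᵢTᵢ = 141×2.05×77.7 + 59.3×2.05×42.9 + 284×2.05×20.2 = 39435
Σ ṁᵢCp,ᵢ = 141×2.05 + 59.3×2.05 + 284×2.05 = 992.81
T_out = 39435 / 992.81 = 39.72 °C

T_out = 39.7 °C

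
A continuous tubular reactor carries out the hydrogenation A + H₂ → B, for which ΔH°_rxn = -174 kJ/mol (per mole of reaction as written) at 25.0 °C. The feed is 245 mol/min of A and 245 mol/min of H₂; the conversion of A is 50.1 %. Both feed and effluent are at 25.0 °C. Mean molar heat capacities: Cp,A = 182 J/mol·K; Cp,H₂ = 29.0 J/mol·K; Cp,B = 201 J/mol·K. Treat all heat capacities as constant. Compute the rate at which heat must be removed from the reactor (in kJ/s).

Extent of reaction ξ = 0.501 × 245 = 122.75 mol/min
Reaction term: ξ·ΔH°_rxn = 122.75 × -174 = -21358 kJ/min
Q = ΔH = -21358 kJ/min = -355.96 kW
Heat removed = 355.96 kJ/s

Q_out = 356 kJ/s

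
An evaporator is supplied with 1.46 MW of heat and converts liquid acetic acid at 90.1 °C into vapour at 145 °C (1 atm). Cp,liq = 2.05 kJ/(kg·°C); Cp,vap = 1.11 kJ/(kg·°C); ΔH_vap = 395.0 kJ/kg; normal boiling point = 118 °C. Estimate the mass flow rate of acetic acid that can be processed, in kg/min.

ṁ = 182 kg/min

Δh = 2.05×(118−90.1) + 395.0 + 1.11×(145−118) = 482.17 kJ/kg
Q = 1.46 MW = 1460 kJ/s = 87600 kJ/min
ṁ = Q/Δh = 87600 / 482.17 = 181.68 kg/min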